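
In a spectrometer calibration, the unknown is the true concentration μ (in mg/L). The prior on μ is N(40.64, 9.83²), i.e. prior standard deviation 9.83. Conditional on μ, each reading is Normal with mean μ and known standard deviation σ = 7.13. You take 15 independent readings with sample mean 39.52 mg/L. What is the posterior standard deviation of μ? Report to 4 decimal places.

1.8095

For Normal data with known variance σ², a Normal(μ₀, σ₀²) prior on μ is conjugate. Posterior precision = 1/σ₀² + n/σ²; posterior mean is the precision-weighted average of μ₀ and x̄.
σ₀² = 9.83² = 96.6289, σ² = 7.13² = 50.8369; σ² + n·σ₀² = 50.8369 + 15·96.6289 = 1500.2704.
Posterior precision = 1/σ₀² + n/σ² = 1/96.6289 + 15/50.8369 = (σ² + n·σ₀²)/(σ₀²σ²) = 1500.2704/(96.6289·50.8369); posterior variance σₙ² = σ₀²σ²/(σ² + n·σ₀²) = 96.6289·50.8369/1500.2704 = 3.274286.
Posterior SD = √σₙ² = √(96.6289·50.8369/1500.2704) = 1.8095.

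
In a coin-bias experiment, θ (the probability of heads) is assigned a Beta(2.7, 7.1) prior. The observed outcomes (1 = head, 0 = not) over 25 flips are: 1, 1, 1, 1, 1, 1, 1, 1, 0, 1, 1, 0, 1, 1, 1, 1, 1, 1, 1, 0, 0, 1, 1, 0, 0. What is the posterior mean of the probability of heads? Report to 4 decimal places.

0.6236

The Beta prior is conjugate to a Binomial/Bernoulli likelihood; the update adds successes to α and failures to β.
Posterior: Beta(α+k, β+n−k) = Beta(2.7+19, 7.1+6) = Beta(21.7, 13.1).
Posterior mean = α/(α+β) = 21.7/34.8 = 0.6236.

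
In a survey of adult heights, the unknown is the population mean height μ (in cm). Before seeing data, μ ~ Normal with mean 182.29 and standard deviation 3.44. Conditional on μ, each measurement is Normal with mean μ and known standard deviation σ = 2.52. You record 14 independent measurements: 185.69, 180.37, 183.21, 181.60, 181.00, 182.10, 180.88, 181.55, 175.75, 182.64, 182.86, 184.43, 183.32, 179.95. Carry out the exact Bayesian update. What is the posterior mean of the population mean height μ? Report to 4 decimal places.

181.8284

For Normal data with known variance σ², a Normal(μ₀, σ₀²) prior on μ is conjugate. Posterior precision = 1/σ₀² + n/σ²; posterior mean is the precision-weighted average of μ₀ and x̄.
Σxᵢ = 185.69 + 180.37 + 183.21 + 181.60 + 181.00 + 182.10 + 180.88 + 181.55 + 175.75 + 182.64 + 182.86 + 184.43 + 183.32 + 179.95 = 2545.35, so n·x̄ = 2545.35.
σ₀² = 3.44² = 11.8336, σ² = 2.52² = 6.3504; σ² + n·σ₀² = 6.3504 + 14·11.8336 = 172.0208.
Posterior mean = (μ₀/σ₀² + n·x̄/σ²)/(1/σ₀² + n/σ²) = (σ²·μ₀ + σ₀²·n·x̄)/(σ² + n·σ₀²) = (6.3504·182.29 + 11.8336·2545.35)/172.0208 = 31278.268176/172.0208 = 181.8284.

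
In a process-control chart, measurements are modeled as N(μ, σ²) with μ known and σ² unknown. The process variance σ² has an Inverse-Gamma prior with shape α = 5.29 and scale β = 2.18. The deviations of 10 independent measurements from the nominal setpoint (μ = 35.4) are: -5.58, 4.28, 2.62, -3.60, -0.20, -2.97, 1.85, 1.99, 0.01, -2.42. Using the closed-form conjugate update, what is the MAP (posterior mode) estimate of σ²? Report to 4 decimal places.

4.2400

With known mean μ and an Inverse-Gamma(α, β) prior on σ², the Normal likelihood is conjugate: posterior is Inv-Gamma(α + n/2, β + Σ(xᵢ−μ)²/2).
Σ(xᵢ−μ)² = (-5.58)² + (4.28)² + (2.62)² + (-3.60)² + (-0.20)² + (-2.97)² + (1.85)² + (1.99)² + (0.01)² + (-2.42)² = 91.3792.
Posterior: Inv-Gamma(5.29 + 10/2, 2.18 + 91.3792/2) = Inv-Gamma(10.29, 47.86960).
Mode = β/(α+1) = 47.86960/11.29 = 4.2400.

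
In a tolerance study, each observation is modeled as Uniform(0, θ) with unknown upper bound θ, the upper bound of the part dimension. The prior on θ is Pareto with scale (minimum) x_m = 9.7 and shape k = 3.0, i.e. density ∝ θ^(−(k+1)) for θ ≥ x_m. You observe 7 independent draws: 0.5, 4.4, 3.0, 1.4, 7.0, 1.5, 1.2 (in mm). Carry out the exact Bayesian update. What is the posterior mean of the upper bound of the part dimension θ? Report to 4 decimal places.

10.7778

A Pareto(scale x_m, shape k) prior on the upper bound θ of Uniform(0, θ) is conjugate: posterior is Pareto(max(x_m, max xᵢ), k + n).
Sample maximum = 7.0; prior scale x_m = 9.7 → posterior scale = max = 9.7.
Posterior shape = 3.0 + 7 = 10.0.
E[θ|data] = k·x_m/(k−1) = 10.0·9.7/9.0 = 10.7778.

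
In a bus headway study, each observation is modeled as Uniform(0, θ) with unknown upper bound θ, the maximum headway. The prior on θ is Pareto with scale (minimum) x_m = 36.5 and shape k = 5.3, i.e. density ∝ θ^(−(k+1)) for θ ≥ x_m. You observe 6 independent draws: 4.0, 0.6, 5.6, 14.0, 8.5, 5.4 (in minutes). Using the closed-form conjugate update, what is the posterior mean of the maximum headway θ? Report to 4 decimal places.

40.0437

A Pareto(scale x_m, shape k) prior on the upper bound θ of Uniform(0, θ) is conjugate: posterior is Pareto(max(x_m, max xᵢ), k + n).
Sample maximum = 14.0; prior scale x_m = 36.5 → posterior scale = max = 36.5.
Posterior shape = 5.3 + 6 = 11.3.
E[θ|data] = k·x_m/(k−1) = 11.3·36.5/10.3 = 40.0437.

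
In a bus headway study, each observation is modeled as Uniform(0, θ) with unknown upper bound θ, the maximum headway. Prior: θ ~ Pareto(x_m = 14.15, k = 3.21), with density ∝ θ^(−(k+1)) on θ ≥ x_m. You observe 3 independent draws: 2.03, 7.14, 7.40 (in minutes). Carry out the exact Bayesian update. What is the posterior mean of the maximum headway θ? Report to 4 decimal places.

A Pareto(scale x_m, shape k) prior on the upper bound θ of Uniform(0, θ) is conjugate: posterior is Pareto(max(x_m, max xᵢ), k + n).
Sample maximum = 7.40; prior scale x_m = 14.15 → posterior scale = max = 14.15.
Posterior shape = 3.21 + 3 = 6.21.
E[θ|data] = k·x_m/(k−1) = 6.21·14.15/5.21 = 16.8659.

16.8659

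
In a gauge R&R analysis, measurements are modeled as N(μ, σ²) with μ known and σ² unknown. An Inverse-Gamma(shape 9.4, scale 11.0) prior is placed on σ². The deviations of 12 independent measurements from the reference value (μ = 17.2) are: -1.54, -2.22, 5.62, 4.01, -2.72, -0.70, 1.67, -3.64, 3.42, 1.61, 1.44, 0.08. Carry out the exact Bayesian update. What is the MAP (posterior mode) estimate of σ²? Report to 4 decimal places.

3.5750

With known mean μ and an Inverse-Gamma(α, β) prior on σ², the Normal likelihood is conjugate: posterior is Inv-Gamma(α + n/2, β + Σ(xᵢ−μ)²/2).
Σ(xᵢ−μ)² = (-1.54)² + (-2.22)² + (5.62)² + (4.01)² + (-2.72)² + (-0.70)² + (1.67)² + (-3.64)² + (3.42)² + (1.61)² + (1.44)² + (0.08)² = 95.2599.
Posterior: Inv-Gamma(9.4 + 12/2, 11.0 + 95.2599/2) = Inv-Gamma(15.40, 58.62995).
Mode = β/(α+1) = 58.62995/16.40 = 3.5750.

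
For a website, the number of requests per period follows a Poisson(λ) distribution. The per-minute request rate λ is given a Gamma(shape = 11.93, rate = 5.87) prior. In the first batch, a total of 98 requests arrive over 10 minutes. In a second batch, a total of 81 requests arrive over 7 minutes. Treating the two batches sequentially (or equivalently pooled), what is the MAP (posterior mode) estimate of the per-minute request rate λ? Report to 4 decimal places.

8.3048

With a Gamma(shape α, rate β) prior, the Poisson likelihood is conjugate: the posterior is Gamma(α + ΣXᵢ, β + n).
After batch 1: Gamma(α+S, β+n) = Gamma(11.93+98, 5.87+10) = Gamma(109.93, 15.87).
After batch 2: Gamma(α+S, β+n) = Gamma(109.93+81, 15.87+7) = Gamma(190.93, 22.87).
Mode of Gamma(α,β) for α≥1 is (α−1)/β = 189.93/22.87 = 8.3048.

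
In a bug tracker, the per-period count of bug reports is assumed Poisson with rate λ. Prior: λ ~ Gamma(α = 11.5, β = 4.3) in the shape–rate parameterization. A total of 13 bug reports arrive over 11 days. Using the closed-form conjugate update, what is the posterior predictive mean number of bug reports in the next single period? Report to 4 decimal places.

1.6013

With a Gamma(shape α, rate β) prior, the Poisson likelihood is conjugate: the posterior is Gamma(α + ΣXᵢ, β + n).
Posterior: Gamma(α+S, β+n) = Gamma(11.5+13, 4.3+11) = Gamma(24.5, 15.3).
The predictive distribution for one future period is NegBinom with mean α/β = 1.6013.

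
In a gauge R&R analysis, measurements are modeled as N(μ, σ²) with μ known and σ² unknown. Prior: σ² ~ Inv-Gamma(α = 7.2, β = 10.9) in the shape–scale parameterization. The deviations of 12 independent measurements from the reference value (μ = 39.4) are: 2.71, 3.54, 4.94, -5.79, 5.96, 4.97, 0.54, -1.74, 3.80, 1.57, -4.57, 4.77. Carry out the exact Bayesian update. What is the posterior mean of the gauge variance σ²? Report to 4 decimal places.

With known mean μ and an Inverse-Gamma(α, β) prior on σ², the Normal likelihood is conjugate: posterior is Inv-Gamma(α + n/2, β + Σ(xᵢ−μ)²/2).
Σ(xᵢ−μ)² = (2.71)² + (3.54)² + (4.94)² + (-5.79)² + (5.96)² + (4.97)² + (0.54)² + (-1.74)² + (3.80)² + (1.57)² + (-4.57)² + (4.77)² = 201.8878.
Posterior: Inv-Gamma(7.2 + 12/2, 10.9 + 201.8878/2) = Inv-Gamma(13.20, 111.84390).
E[σ²|data] = β/(α−1) = 111.84390/12.20 = 9.1675.

9.1675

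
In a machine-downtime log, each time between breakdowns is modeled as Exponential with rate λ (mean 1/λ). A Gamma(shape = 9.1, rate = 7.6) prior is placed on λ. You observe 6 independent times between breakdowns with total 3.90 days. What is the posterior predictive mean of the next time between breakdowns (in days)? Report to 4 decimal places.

0.8156

With a Gamma(shape α, rate β) prior on the exponential rate λ, the posterior after n observations with total T = Σxᵢ is Gamma(α+n, β+T).
Posterior: Gamma(9.1+6, 7.6+3.90) = Gamma(15.1, 11.50).
The predictive distribution for the next observation is Lomax; its mean is β/(α−1) = 11.50/14.1 = 0.8156.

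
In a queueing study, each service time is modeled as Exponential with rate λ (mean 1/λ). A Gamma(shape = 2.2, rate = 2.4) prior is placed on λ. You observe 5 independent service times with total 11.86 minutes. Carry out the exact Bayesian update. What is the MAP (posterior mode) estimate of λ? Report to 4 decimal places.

With a Gamma(shape α, rate β) prior on the exponential rate λ, the posterior after n observations with total T = Σxᵢ is Gamma(α+n, β+T).
Posterior: Gamma(2.2+5, 2.4+11.86) = Gamma(7.2, 14.26).
Mode = (α−1)/β = 0.4348.

0.4348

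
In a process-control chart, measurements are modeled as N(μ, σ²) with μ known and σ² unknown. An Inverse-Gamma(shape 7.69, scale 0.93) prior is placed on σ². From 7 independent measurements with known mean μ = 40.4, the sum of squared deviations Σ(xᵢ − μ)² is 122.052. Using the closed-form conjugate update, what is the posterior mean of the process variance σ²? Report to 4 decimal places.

With known mean μ and an Inverse-Gamma(α, β) prior on σ², the Normal likelihood is conjugate: posterior is Inv-Gamma(α + n/2, β + Σ(xᵢ−μ)²/2).
Posterior: Inv-Gamma(7.69 + 7/2, 0.93 + 122.052/2) = Inv-Gamma(11.19, 61.9560).
E[σ²|data] = β/(α−1) = 61.9560/10.19 = 6.0801.

6.0801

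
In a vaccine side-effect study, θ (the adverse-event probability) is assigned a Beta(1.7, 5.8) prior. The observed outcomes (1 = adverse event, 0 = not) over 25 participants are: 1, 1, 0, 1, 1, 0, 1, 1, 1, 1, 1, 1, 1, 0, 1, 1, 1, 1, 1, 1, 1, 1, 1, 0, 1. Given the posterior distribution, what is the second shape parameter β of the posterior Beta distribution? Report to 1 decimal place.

9.8

The Beta prior is conjugate to a Binomial/Bernoulli likelihood; the update adds successes to α and failures to β.
Posterior: Beta(α+k, β+n−k) = Beta(1.7+21, 5.8+4) = Beta(22.7, 9.8).
Posterior β = 9.8.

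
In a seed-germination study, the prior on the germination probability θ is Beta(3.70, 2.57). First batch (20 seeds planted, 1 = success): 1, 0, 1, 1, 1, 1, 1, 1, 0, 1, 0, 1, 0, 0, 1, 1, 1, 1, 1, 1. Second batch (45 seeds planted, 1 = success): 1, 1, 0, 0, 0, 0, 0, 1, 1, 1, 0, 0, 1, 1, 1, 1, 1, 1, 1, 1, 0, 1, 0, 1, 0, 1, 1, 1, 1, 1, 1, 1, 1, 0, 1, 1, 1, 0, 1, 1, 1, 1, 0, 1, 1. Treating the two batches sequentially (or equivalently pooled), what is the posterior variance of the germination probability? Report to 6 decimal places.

The Beta prior is conjugate to a Binomial/Bernoulli likelihood; the update adds successes to α and failures to β.
After batch 1: Beta(3.70+15, 2.57+5) = Beta(18.70, 7.57).
After batch 2: Beta(18.70+32, 7.57+13) = Beta(50.70, 20.57).
Var = αβ/((α+β)²(α+β+1)) = 50.70·20.57/(71.27²·72.27) = 0.002841.

0.002841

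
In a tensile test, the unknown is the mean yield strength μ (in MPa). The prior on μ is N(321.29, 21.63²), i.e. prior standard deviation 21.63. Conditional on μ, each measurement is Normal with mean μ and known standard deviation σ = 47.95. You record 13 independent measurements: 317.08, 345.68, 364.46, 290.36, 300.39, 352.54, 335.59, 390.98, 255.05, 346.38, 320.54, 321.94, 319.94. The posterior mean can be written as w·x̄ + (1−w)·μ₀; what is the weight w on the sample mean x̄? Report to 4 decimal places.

0.7257

For Normal data with known variance σ², a Normal(μ₀, σ₀²) prior on μ is conjugate. Posterior precision = 1/σ₀² + n/σ²; posterior mean is the precision-weighted average of μ₀ and x̄.
σ₀² = 21.63² = 467.8569, σ² = 47.95² = 2299.2025. Prior precision 1/σ₀² = 1/467.8569; data precision n/σ² = 13/2299.2025.
w = (n/σ²)/(1/σ₀² + n/σ²) = n·σ₀²/(σ² + n·σ₀²) = 13·467.8569/(2299.2025 + 13·467.8569) = 6082.1397/8381.3422 = 0.7257.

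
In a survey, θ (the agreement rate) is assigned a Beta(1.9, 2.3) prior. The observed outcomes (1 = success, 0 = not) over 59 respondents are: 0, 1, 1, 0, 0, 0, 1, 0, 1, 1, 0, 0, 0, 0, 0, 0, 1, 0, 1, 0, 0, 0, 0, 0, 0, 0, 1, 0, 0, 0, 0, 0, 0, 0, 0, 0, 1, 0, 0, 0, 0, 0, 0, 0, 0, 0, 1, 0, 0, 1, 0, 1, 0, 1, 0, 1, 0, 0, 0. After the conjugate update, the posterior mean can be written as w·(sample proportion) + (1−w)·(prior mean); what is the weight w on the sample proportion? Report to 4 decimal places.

The Beta prior is conjugate to a Binomial/Bernoulli likelihood; the update adds successes to α and failures to β.
Posterior mean = (α₀+k)/(α₀+β₀+n) = [n/(α₀+β₀+n)]·(k/n) + [(α₀+β₀)/(α₀+β₀+n)]·α₀/(α₀+β₀), so only n and the prior enter the weight.
The weight on the data is w = n/(α₀+β₀+n) = 59/(1.9+2.3+59) = 59/63.2 = 0.9335.

0.9335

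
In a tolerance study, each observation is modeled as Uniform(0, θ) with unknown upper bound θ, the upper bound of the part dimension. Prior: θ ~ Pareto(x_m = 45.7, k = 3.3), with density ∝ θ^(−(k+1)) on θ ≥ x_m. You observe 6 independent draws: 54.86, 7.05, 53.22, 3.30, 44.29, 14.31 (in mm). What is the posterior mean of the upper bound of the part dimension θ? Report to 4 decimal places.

A Pareto(scale x_m, shape k) prior on the upper bound θ of Uniform(0, θ) is conjugate: posterior is Pareto(max(x_m, max xᵢ), k + n).
Sample maximum = 54.86; prior scale x_m = 45.7 → posterior scale = max = 54.86.
Posterior shape = 3.3 + 6 = 9.3.
E[θ|data] = k·x_m/(k−1) = 9.3·54.86/8.3 = 61.4696.

61.4696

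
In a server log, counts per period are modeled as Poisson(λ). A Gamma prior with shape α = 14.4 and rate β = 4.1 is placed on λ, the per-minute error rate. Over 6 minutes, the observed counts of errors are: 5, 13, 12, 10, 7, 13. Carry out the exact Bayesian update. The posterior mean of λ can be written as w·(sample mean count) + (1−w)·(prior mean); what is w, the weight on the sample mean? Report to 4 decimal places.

0.5941

With a Gamma(shape α, rate β) prior, the Poisson likelihood is conjugate: the posterior is Gamma(α + ΣXᵢ, β + n).
Posterior mean = (α₀+S)/(β₀+n) = [n/(β₀+n)]·(S/n) + [β₀/(β₀+n)]·(α₀/β₀), so only n and β₀ enter the weight.
Weight on data w = n/(β₀+n) = 6/(4.1+6) = 6/10.1 = 0.5941.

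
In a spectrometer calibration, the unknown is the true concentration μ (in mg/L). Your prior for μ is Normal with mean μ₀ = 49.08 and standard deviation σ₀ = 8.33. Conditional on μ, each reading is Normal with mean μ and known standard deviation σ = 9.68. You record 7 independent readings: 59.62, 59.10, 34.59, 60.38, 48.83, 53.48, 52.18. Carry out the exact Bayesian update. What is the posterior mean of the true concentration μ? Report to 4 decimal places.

For Normal data with known variance σ², a Normal(μ₀, σ₀²) prior on μ is conjugate. Posterior precision = 1/σ₀² + n/σ²; posterior mean is the precision-weighted average of μ₀ and x̄.
Σxᵢ = 59.62 + 59.10 + 34.59 + 60.38 + 48.83 + 53.48 + 52.18 = 368.18, so n·x̄ = 368.18.
σ₀² = 8.33² = 69.3889, σ² = 9.68² = 93.7024; σ² + n·σ₀² = 93.7024 + 7·69.3889 = 579.4247.
Posterior mean = (μ₀/σ₀² + n·x̄/σ²)/(1/σ₀² + n/σ²) = (σ²·μ₀ + σ₀²·n·x̄)/(σ² + n·σ₀²) = (93.7024·49.08 + 69.3889·368.18)/579.4247 = 30146.518994/579.4247 = 52.0284.

52.0284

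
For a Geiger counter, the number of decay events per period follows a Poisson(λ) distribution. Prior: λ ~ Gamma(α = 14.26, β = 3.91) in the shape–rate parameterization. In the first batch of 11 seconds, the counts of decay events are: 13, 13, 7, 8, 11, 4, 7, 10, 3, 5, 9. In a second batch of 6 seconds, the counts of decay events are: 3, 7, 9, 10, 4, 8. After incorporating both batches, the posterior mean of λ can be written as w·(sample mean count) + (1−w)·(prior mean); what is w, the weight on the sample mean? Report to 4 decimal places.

With a Gamma(shape α, rate β) prior, the Poisson likelihood is conjugate: the posterior is Gamma(α + ΣXᵢ, β + n).
Total number of seconds: n = 11 + 6 = 17.
Posterior mean = (α₀+S)/(β₀+n) = [n/(β₀+n)]·(S/n) + [β₀/(β₀+n)]·(α₀/β₀), so only n and β₀ enter the weight.
Weight on data w = n/(β₀+n) = 17/(3.91+17) = 17/20.91 = 0.8130.

0.8130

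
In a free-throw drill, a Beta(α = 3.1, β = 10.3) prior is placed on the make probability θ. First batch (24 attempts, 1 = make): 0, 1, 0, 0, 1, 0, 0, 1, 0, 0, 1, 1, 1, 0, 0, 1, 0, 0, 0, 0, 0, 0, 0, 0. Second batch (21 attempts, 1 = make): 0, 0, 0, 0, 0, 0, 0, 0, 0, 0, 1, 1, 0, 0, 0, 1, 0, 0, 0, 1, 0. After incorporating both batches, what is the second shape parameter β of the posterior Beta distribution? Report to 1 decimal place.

44.3

The Beta prior is conjugate to a Binomial/Bernoulli likelihood; the update adds successes to α and failures to β.
After batch 1: Beta(3.1+7, 10.3+17) = Beta(10.1, 27.3).
After batch 2: Beta(10.1+4, 27.3+17) = Beta(14.1, 44.3).
Posterior β = 44.3.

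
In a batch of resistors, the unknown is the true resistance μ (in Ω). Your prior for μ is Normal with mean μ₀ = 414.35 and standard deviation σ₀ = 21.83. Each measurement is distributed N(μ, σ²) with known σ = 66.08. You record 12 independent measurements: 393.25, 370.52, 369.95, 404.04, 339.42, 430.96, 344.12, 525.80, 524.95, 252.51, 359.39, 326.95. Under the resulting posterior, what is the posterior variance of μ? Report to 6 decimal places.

For Normal data with known variance σ², a Normal(μ₀, σ₀²) prior on μ is conjugate. Posterior precision = 1/σ₀² + n/σ²; posterior mean is the precision-weighted average of μ₀ and x̄.
σ₀² = 21.83² = 476.5489, σ² = 66.08² = 4366.5664; σ² + n·σ₀² = 4366.5664 + 12·476.5489 = 10085.1532.
Posterior precision = 1/σ₀² + n/σ² = 1/476.5489 + 12/4366.5664 = (σ² + n·σ₀²)/(σ₀²σ²) = 10085.1532/(476.5489·4366.5664); posterior variance σₙ² = σ₀²σ²/(σ² + n·σ₀²) = 476.5489·4366.5664/10085.1532 = 206.331265.

206.331265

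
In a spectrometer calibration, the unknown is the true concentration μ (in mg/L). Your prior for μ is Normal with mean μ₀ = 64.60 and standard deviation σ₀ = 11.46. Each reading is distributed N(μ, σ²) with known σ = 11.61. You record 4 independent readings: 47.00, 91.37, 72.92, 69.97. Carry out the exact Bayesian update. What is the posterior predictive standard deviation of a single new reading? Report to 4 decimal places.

12.7126

For Normal data with known variance σ², a Normal(μ₀, σ₀²) prior on μ is conjugate. Posterior precision = 1/σ₀² + n/σ²; posterior mean is the precision-weighted average of μ₀ and x̄.
σ₀² = 11.46² = 131.3316, σ² = 11.61² = 134.7921; σ² + n·σ₀² = 134.7921 + 4·131.3316 = 660.1185.
Posterior precision = 1/σ₀² + n/σ² = 1/131.3316 + 4/134.7921 = (σ² + n·σ₀²)/(σ₀²σ²) = 660.1185/(131.3316·134.7921); posterior variance σₙ² = σ₀²σ²/(σ² + n·σ₀²) = 131.3316·134.7921/660.1185 = 26.817097.
Predictive variance for one new observation = σₙ² + σ² = 131.3316·134.7921/660.1185 + 134.7921 = σ²·(σ₀² + 660.1185)/660.1185 = 134.7921·791.4501/660.1185 = 161.609197; SD = √(134.7921·791.4501/660.1185) = 12.7126.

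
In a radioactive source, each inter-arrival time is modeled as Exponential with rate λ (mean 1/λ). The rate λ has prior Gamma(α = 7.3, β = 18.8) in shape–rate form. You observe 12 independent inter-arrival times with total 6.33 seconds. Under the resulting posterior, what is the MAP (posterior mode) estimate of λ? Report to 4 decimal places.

With a Gamma(shape α, rate β) prior on the exponential rate λ, the posterior after n observations with total T = Σxᵢ is Gamma(α+n, β+T).
Posterior: Gamma(7.3+12, 18.8+6.33) = Gamma(19.3, 25.13).
Mode = (α−1)/β = 0.7282.

0.7282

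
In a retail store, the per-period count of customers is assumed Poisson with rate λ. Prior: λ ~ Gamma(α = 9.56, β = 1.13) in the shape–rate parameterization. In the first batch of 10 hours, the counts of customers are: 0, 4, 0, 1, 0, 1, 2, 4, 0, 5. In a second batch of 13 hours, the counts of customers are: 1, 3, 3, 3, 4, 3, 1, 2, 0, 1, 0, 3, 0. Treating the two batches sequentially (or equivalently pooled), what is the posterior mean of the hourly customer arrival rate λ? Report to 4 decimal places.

With a Gamma(shape α, rate β) prior, the Poisson likelihood is conjugate: the posterior is Gamma(α + ΣXᵢ, β + n).
Batch 1: sum of counts S = 17 over n = 10 hours.
After batch 1: Gamma(α+S, β+n) = Gamma(9.56+17, 1.13+10) = Gamma(26.56, 11.13).
Batch 2: sum of counts S = 24 over n = 13 hours.
After batch 2: Gamma(α+S, β+n) = Gamma(26.56+24, 11.13+13) = Gamma(50.56, 24.13).
Posterior mean = α/β = 50.56/24.13 = 2.0953.

2.0953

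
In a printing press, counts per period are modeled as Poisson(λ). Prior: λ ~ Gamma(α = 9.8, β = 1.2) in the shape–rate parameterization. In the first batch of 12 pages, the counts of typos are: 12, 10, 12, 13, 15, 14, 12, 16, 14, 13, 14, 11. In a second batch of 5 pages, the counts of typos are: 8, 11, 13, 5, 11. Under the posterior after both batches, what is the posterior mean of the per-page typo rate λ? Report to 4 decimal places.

11.7473

With a Gamma(shape α, rate β) prior, the Poisson likelihood is conjugate: the posterior is Gamma(α + ΣXᵢ, β + n).
Batch 1: sum of counts S = 156 over n = 12 pages.
After batch 1: Gamma(α+S, β+n) = Gamma(9.8+156, 1.2+12) = Gamma(165.8, 13.2).
Batch 2: sum of counts S = 48 over n = 5 pages.
After batch 2: Gamma(α+S, β+n) = Gamma(165.8+48, 13.2+5) = Gamma(213.8, 18.2).
Posterior mean = α/β = 213.8/18.2 = 11.7473.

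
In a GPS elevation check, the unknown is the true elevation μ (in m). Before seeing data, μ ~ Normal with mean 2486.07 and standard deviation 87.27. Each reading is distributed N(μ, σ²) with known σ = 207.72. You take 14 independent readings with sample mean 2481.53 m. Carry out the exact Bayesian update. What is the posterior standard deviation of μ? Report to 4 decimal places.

For Normal data with known variance σ², a Normal(μ₀, σ₀²) prior on μ is conjugate. Posterior precision = 1/σ₀² + n/σ²; posterior mean is the precision-weighted average of μ₀ and x̄.
σ₀² = 87.27² = 7616.0529, σ² = 207.72² = 43147.5984; σ² + n·σ₀² = 43147.5984 + 14·7616.0529 = 149772.339.
Posterior precision = 1/σ₀² + n/σ² = 1/7616.0529 + 14/43147.5984 = (σ² + n·σ₀²)/(σ₀²σ²) = 149772.339/(7616.0529·43147.5984); posterior variance σₙ² = σ₀²σ²/(σ² + n·σ₀²) = 7616.0529·43147.5984/149772.339 = 2194.092675.
Posterior SD = √σₙ² = √(7616.0529·43147.5984/149772.339) = 46.8411.

46.8411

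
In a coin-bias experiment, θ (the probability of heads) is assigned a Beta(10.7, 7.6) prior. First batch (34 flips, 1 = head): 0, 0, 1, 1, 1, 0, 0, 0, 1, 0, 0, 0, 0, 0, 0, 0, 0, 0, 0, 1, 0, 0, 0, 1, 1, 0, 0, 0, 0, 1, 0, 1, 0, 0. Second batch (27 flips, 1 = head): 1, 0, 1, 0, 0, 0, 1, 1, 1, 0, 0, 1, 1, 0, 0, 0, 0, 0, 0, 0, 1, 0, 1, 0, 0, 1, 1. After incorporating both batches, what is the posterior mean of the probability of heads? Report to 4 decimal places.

0.3871

The Beta prior is conjugate to a Binomial/Bernoulli likelihood; the update adds successes to α and failures to β.
After batch 1: Beta(10.7+9, 7.6+25) = Beta(19.7, 32.6).
After batch 2: Beta(19.7+11, 32.6+16) = Beta(30.7, 48.6).
Posterior mean = α/(α+β) = 30.7/79.3 = 0.3871.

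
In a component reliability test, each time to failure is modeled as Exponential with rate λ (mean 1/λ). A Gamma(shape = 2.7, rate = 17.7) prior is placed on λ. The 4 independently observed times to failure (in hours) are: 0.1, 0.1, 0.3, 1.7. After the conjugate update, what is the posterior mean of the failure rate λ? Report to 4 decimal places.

0.3367

With a Gamma(shape α, rate β) prior on the exponential rate λ, the posterior after n observations with total T = Σxᵢ is Gamma(α+n, β+T).
Sum of observations T = 2.2 hours; n = 4.
Posterior: Gamma(2.7+4, 17.7+2.2) = Gamma(6.7, 19.9).
Posterior mean of λ = α/β = 6.7/19.9 = 0.3367.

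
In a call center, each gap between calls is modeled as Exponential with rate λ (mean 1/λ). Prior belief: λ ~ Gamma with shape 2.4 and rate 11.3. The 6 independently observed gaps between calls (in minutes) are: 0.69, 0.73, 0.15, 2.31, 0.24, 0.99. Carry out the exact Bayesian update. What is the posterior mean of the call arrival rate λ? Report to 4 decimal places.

With a Gamma(shape α, rate β) prior on the exponential rate λ, the posterior after n observations with total T = Σxᵢ is Gamma(α+n, β+T).
Sum of observations T = 5.11 minutes; n = 6.
Posterior: Gamma(2.4+6, 11.3+5.11) = Gamma(8.4, 16.41).
Posterior mean of λ = α/β = 8.4/16.41 = 0.5119.

0.5119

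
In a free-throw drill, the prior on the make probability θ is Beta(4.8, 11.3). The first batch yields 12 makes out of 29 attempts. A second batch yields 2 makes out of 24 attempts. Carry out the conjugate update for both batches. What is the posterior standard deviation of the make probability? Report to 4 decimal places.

The Beta prior is conjugate to a Binomial/Bernoulli likelihood; the update adds successes to α and failures to β.
After batch 1: Beta(4.8+12, 11.3+17) = Beta(16.8, 28.3).
After batch 2: Beta(16.8+2, 28.3+22) = Beta(18.8, 50.3).
Var = αβ/((α+β)²(α+β+1)) = 18.8·50.3/(69.1²·70.1) = 0.00282522; SD = √0.00282522 = 0.0532.

0.0532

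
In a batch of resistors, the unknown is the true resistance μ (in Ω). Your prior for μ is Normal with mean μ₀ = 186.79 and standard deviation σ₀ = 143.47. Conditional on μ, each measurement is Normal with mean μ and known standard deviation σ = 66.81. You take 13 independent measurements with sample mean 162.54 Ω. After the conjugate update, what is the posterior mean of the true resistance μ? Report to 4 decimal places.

For Normal data with known variance σ², a Normal(μ₀, σ₀²) prior on μ is conjugate. Posterior precision = 1/σ₀² + n/σ²; posterior mean is the precision-weighted average of μ₀ and x̄.
n·x̄ = 13·162.54 = 2113.02.
σ₀² = 143.47² = 20583.6409, σ² = 66.81² = 4463.5761; σ² + n·σ₀² = 4463.5761 + 13·20583.6409 = 272050.9078.
Posterior mean = (μ₀/σ₀² + n·x̄/σ²)/(1/σ₀² + n/σ²) = (σ²·μ₀ + σ₀²·n·x̄)/(σ² + n·σ₀²) = (4463.5761·186.79 + 20583.6409·2113.02)/272050.9078 = 44327396.274237/272050.9078 = 162.9379.

162.9379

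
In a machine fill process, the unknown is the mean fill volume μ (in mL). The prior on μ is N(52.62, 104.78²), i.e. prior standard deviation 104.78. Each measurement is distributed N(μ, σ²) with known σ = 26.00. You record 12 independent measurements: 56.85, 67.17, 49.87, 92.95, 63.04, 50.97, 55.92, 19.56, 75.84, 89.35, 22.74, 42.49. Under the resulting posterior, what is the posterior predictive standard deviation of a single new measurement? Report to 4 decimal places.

27.0563

For Normal data with known variance σ², a Normal(μ₀, σ₀²) prior on μ is conjugate. Posterior precision = 1/σ₀² + n/σ²; posterior mean is the precision-weighted average of μ₀ and x̄.
σ₀² = 104.78² = 10978.8484, σ² = 26.00² = 676; σ² + n·σ₀² = 676 + 12·10978.8484 = 132422.1808.
Posterior precision = 1/σ₀² + n/σ² = 1/10978.8484 + 12/676 = (σ² + n·σ₀²)/(σ₀²σ²) = 132422.1808/(10978.8484·676); posterior variance σₙ² = σ₀²σ²/(σ² + n·σ₀²) = 10978.8484·676/132422.1808 = 56.045758.
Predictive variance for one new observation = σₙ² + σ² = 10978.8484·676/132422.1808 + 676 = σ²·(σ₀² + 132422.1808)/132422.1808 = 676·143401.0292/132422.1808 = 732.045758; SD = √(676·143401.0292/132422.1808) = 27.0563.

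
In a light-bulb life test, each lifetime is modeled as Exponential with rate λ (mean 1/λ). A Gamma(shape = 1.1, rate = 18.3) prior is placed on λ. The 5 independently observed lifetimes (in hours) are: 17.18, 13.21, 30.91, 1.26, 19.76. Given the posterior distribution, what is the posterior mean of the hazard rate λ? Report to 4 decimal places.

With a Gamma(shape α, rate β) prior on the exponential rate λ, the posterior after n observations with total T = Σxᵢ is Gamma(α+n, β+T).
Sum of observations T = 82.32 hours; n = 5.
Posterior: Gamma(1.1+5, 18.3+82.32) = Gamma(6.1, 100.62).
Posterior mean of λ = α/β = 6.1/100.62 = 0.0606.

0.0606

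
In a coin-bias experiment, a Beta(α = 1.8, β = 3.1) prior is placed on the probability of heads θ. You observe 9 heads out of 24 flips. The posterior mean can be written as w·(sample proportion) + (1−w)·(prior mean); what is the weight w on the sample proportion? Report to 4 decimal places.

0.8304

The Beta prior is conjugate to a Binomial/Bernoulli likelihood; the update adds successes to α and failures to β.
Posterior mean = (α₀+k)/(α₀+β₀+n) = [n/(α₀+β₀+n)]·(k/n) + [(α₀+β₀)/(α₀+β₀+n)]·α₀/(α₀+β₀), so only n and the prior enter the weight.
The weight on the data is w = n/(α₀+β₀+n) = 24/(1.8+3.1+24) = 24/28.9 = 0.8304.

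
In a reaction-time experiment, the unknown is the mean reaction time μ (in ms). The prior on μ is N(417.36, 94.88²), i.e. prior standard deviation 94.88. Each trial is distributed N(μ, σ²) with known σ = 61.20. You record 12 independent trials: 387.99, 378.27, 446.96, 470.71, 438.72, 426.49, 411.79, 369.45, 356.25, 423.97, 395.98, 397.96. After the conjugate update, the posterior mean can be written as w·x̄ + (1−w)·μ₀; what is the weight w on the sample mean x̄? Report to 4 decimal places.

0.9665

For Normal data with known variance σ², a Normal(μ₀, σ₀²) prior on μ is conjugate. Posterior precision = 1/σ₀² + n/σ²; posterior mean is the precision-weighted average of μ₀ and x̄.
σ₀² = 94.88² = 9002.2144, σ² = 61.20² = 3745.44. Prior precision 1/σ₀² = 1/9002.2144; data precision n/σ² = 12/3745.44.
w = (n/σ²)/(1/σ₀² + n/σ²) = n·σ₀²/(σ² + n·σ₀²) = 12·9002.2144/(3745.44 + 12·9002.2144) = 108026.5728/111772.0128 = 0.9665.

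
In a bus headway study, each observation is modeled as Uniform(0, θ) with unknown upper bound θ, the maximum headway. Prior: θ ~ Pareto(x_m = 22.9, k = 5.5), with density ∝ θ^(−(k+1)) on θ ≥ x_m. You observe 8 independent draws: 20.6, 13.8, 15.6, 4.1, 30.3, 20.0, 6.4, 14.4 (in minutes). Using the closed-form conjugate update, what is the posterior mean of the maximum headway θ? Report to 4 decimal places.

32.7240

A Pareto(scale x_m, shape k) prior on the upper bound θ of Uniform(0, θ) is conjugate: posterior is Pareto(max(x_m, max xᵢ), k + n).
Sample maximum = 30.3; prior scale x_m = 22.9 → posterior scale = max = 30.3.
Posterior shape = 5.5 + 8 = 13.5.
E[θ|data] = k·x_m/(k−1) = 13.5·30.3/12.5 = 32.7240.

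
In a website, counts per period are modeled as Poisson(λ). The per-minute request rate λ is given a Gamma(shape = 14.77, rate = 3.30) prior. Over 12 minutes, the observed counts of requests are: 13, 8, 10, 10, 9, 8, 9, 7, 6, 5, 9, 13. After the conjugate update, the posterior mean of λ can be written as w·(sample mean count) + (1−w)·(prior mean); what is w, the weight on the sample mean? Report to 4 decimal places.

0.7843

With a Gamma(shape α, rate β) prior, the Poisson likelihood is conjugate: the posterior is Gamma(α + ΣXᵢ, β + n).
Posterior mean = (α₀+S)/(β₀+n) = [n/(β₀+n)]·(S/n) + [β₀/(β₀+n)]·(α₀/β₀), so only n and β₀ enter the weight.
Weight on data w = n/(β₀+n) = 12/(3.30+12) = 12/15.30 = 0.7843.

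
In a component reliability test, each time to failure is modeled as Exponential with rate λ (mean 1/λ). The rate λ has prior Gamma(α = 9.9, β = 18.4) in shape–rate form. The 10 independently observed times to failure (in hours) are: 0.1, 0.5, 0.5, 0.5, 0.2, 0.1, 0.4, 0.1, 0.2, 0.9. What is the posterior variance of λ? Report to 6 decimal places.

0.041492

With a Gamma(shape α, rate β) prior on the exponential rate λ, the posterior after n observations with total T = Σxᵢ is Gamma(α+n, β+T).
Sum of observations T = 3.5 hours; n = 10.
Posterior: Gamma(9.9+10, 18.4+3.5) = Gamma(19.9, 21.9).
Var = α/β² = 0.041492.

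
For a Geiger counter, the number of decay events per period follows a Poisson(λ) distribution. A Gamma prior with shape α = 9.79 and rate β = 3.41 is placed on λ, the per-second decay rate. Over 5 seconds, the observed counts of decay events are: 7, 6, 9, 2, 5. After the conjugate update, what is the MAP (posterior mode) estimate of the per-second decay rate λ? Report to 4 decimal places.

With a Gamma(shape α, rate β) prior, the Poisson likelihood is conjugate: the posterior is Gamma(α + ΣXᵢ, β + n).
Sum of counts S = 29 over n = 5 seconds.
Posterior: Gamma(α+S, β+n) = Gamma(9.79+29, 3.41+5) = Gamma(38.79, 8.41).
Mode of Gamma(α,β) for α≥1 is (α−1)/β = 37.79/8.41 = 4.4935.

4.4935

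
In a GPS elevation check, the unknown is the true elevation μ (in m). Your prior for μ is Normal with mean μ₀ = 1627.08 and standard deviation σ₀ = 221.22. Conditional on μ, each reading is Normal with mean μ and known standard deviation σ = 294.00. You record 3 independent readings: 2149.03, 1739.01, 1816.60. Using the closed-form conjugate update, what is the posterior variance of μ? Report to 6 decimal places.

18135.109135

For Normal data with known variance σ², a Normal(μ₀, σ₀²) prior on μ is conjugate. Posterior precision = 1/σ₀² + n/σ²; posterior mean is the precision-weighted average of μ₀ and x̄.
σ₀² = 221.22² = 48938.2884, σ² = 294.00² = 86436; σ² + n·σ₀² = 86436 + 3·48938.2884 = 233250.8652.
Posterior precision = 1/σ₀² + n/σ² = 1/48938.2884 + 3/86436 = (σ² + n·σ₀²)/(σ₀²σ²) = 233250.8652/(48938.2884·86436); posterior variance σₙ² = σ₀²σ²/(σ² + n·σ₀²) = 48938.2884·86436/233250.8652 = 18135.109135.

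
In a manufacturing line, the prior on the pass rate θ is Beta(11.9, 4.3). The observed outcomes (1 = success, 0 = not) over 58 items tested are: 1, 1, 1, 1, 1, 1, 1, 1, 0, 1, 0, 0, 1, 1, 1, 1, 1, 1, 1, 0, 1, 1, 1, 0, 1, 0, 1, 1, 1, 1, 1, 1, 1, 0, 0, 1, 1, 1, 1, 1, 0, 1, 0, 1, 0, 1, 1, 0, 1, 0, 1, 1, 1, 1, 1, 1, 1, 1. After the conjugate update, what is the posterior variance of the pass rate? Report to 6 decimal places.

The Beta prior is conjugate to a Binomial/Bernoulli likelihood; the update adds successes to α and failures to β.
Posterior: Beta(α+k, β+n−k) = Beta(11.9+45, 4.3+13) = Beta(56.9, 17.3).
Var = αβ/((α+β)²(α+β+1)) = 56.9·17.3/(74.2²·75.2) = 0.002378.

0.002378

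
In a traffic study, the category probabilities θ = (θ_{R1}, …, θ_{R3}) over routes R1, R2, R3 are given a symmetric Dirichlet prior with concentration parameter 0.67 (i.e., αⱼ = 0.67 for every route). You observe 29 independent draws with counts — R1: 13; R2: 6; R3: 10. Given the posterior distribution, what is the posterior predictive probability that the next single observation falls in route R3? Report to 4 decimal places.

The Dirichlet prior is conjugate to the Multinomial likelihood: each posterior αⱼ = prior αⱼ + observed count nⱼ.
Posterior concentration: (13.67, 6.67, 10.67), total = 31.01.
P(next = R3 | data) = α_{R3}/Σα = 0.3441.

0.3441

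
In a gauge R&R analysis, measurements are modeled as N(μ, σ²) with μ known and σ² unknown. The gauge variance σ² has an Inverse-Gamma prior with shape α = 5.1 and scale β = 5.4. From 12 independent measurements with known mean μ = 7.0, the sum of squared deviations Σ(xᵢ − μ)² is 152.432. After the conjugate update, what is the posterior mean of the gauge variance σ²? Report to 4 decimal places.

8.0808

With known mean μ and an Inverse-Gamma(α, β) prior on σ², the Normal likelihood is conjugate: posterior is Inv-Gamma(α + n/2, β + Σ(xᵢ−μ)²/2).
Posterior: Inv-Gamma(5.1 + 12/2, 5.4 + 152.432/2) = Inv-Gamma(11.10, 81.6160).
E[σ²|data] = β/(α−1) = 81.6160/10.10 = 8.0808.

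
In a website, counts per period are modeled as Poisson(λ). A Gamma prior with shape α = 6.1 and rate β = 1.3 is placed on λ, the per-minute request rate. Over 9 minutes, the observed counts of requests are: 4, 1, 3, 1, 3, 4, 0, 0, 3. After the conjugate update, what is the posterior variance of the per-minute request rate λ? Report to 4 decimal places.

With a Gamma(shape α, rate β) prior, the Poisson likelihood is conjugate: the posterior is Gamma(α + ΣXᵢ, β + n).
Sum of counts S = 19 over n = 9 minutes.
Posterior: Gamma(α+S, β+n) = Gamma(6.1+19, 1.3+9) = Gamma(25.1, 10.3).
Var = α/β² = 25.1/10.3² = 0.2366.

0.2366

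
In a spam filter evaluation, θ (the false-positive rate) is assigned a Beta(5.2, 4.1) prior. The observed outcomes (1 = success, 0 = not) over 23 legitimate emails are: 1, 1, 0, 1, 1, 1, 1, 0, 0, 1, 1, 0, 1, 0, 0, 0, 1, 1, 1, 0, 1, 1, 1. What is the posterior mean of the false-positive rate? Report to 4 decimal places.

The Beta prior is conjugate to a Binomial/Bernoulli likelihood; the update adds successes to α and failures to β.
Posterior: Beta(α+k, β+n−k) = Beta(5.2+15, 4.1+8) = Beta(20.2, 12.1).
Posterior mean = α/(α+β) = 20.2/32.3 = 0.6254.

0.6254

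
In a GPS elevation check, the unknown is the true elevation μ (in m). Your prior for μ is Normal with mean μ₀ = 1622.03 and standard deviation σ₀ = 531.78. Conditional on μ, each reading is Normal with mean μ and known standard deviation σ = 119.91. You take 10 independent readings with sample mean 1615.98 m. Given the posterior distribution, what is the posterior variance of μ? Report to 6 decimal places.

1430.567116

For Normal data with known variance σ², a Normal(μ₀, σ₀²) prior on μ is conjugate. Posterior precision = 1/σ₀² + n/σ²; posterior mean is the precision-weighted average of μ₀ and x̄.
σ₀² = 531.78² = 282789.9684, σ² = 119.91² = 14378.4081; σ² + n·σ₀² = 14378.4081 + 10·282789.9684 = 2842278.0921.
Posterior precision = 1/σ₀² + n/σ² = 1/282789.9684 + 10/14378.4081 = (σ² + n·σ₀²)/(σ₀²σ²) = 2842278.0921/(282789.9684·14378.4081); posterior variance σₙ² = σ₀²σ²/(σ² + n·σ₀²) = 282789.9684·14378.4081/2842278.0921 = 1430.567116.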